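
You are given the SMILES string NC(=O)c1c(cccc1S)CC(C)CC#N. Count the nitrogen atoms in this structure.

2

Scan the SMILES for N atoms (remember two-letter symbols like Cl and Br are single atoms).
Nitrogen count: 2.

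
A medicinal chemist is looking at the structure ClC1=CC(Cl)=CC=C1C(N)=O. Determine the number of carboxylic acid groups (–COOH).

0

Scan the SMILES for the carboxylic acid motif — none present.
Groups that are present: 1 amide.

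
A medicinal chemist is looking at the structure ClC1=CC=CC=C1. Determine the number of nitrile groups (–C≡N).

Scan the SMILES for the nitrile motif — none present.

0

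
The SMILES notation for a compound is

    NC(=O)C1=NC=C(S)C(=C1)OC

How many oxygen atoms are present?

Scan the SMILES for O atoms (remember two-letter symbols like Cl and Br are single atoms).
Oxygen count: 2.

2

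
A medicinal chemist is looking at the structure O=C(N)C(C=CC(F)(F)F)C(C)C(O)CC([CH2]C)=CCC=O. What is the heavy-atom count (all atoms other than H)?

Every atom symbol written in the SMILES (organic subset) is one heavy atom; implicit H are not written.
Heavy atoms by element → C:15, F:3, N:1, O:3.
Total: 22.

22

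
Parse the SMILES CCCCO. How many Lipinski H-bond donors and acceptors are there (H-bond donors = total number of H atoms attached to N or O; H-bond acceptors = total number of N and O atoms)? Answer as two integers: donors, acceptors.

Donors: find every N or O and count the H atoms it carries.
  atom 5 (O): bond orders sum to 1 → 1 H
Lipinski HBD = 1.
Acceptors: N atoms = 0, O atoms = 1 → HBA = 1.

1, 1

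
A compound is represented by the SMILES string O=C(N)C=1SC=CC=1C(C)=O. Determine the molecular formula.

C7H7NO2S

Walk through each heavy atom and fill implicit hydrogens from standard valence (C 4, N 3, O 2, S 2, halogen 1):
  atom 1: O, bond orders sum to 2 (valence 2) → 0 H
  atom 2: C, bond orders sum to 4 (valence 4) → 0 H
  atom 3: N, bond orders sum to 1 (valence 3) → 2 H
  atom 4: C, bond orders sum to 4 (valence 4) → 0 H
  atom 5: S, bond orders sum to 2 (valence 2) → 0 H
  atom 6: C, bond orders sum to 3 (valence 4) → 1 H
  atom 7: C, bond orders sum to 3 (valence 4) → 1 H
  atom 8: C, bond orders sum to 4 (valence 4) → 0 H
  atom 9: C, bond orders sum to 4 (valence 4) → 0 H
  atom 10: C, bond orders sum to 1 (valence 4) → 3 H
  atom 11: O, bond orders sum to 2 (valence 2) → 0 H
Totals → C:7, H:7, N:1, O:2, S:1.
In Hill order: C7H7NO2S.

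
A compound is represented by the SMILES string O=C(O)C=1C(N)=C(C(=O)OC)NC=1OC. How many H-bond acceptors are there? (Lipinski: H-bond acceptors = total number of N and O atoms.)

7

N atoms: 2; O atoms: 5.
Lipinski HBA = 2 + 5 = 7.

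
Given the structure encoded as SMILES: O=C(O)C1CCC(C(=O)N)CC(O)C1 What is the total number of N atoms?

1

Scan the SMILES for N atoms (remember two-letter symbols like Cl and Br are single atoms).
Nitrogen count: 1.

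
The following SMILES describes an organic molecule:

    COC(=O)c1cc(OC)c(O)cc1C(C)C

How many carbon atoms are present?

12

Count every carbon token in the SMILES (each C, including those in ring-closure positions and inside branches).
Carbon count: 12.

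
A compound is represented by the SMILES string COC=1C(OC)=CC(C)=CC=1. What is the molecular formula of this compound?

Walk through each heavy atom and fill implicit hydrogens from standard valence (C 4, N 3, O 2, S 2, halogen 1):
  atom 1: C, bond orders sum to 1 (valence 4) → 3 H
  atom 2: O, bond orders sum to 2 (valence 2) → 0 H
  atom 3: C, bond orders sum to 4 (valence 4) → 0 H
  atom 4: C, bond orders sum to 4 (valence 4) → 0 H
  atom 5: O, bond orders sum to 2 (valence 2) → 0 H
  atom 6: C, bond orders sum to 1 (valence 4) → 3 H
  atom 7: C, bond orders sum to 3 (valence 4) → 1 H
  atom 8: C, bond orders sum to 4 (valence 4) → 0 H
  atom 9: C, bond orders sum to 1 (valence 4) → 3 H
  atom 10: C, bond orders sum to 3 (valence 4) → 1 H
  atom 11: C, bond orders sum to 3 (valence 4) → 1 H
Totals → C:9, H:12, O:2.
In Hill order: C9H12O2.

C9H12O2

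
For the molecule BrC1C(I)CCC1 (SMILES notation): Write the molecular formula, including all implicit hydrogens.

Walk through each heavy atom and fill implicit hydrogens from standard valence (C 4, N 3, O 2, S 2, halogen 1):
  atom 1: Br (halogen, monovalent) → 0 H
  atom 2: C, bond orders sum to 3 (valence 4) → 1 H
  atom 3: C, bond orders sum to 3 (valence 4) → 1 H
  atom 4: I (halogen, monovalent) → 0 H
  atom 5: C, bond orders sum to 2 (valence 4) → 2 H
  atom 6: C, bond orders sum to 2 (valence 4) → 2 H
  atom 7: C, bond orders sum to 2 (valence 4) → 2 H
Totals → C:5, H:8, Br:1, I:1.

C5H8BrI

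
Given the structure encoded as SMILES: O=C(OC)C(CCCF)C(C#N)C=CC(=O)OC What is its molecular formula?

Walk through each heavy atom and fill implicit hydrogens from standard valence (C 4, N 3, O 2, S 2, halogen 1):
  atom 1: O, bond orders sum to 2 (valence 2) → 0 H
  atom 2: C, bond orders sum to 4 (valence 4) → 0 H
  atom 3: O, bond orders sum to 2 (valence 2) → 0 H
  atom 4: C, bond orders sum to 1 (valence 4) → 3 H
  atom 5: C, bond orders sum to 3 (valence 4) → 1 H
  atom 6: C, bond orders sum to 2 (valence 4) → 2 H
  atom 7: C, bond orders sum to 2 (valence 4) → 2 H
  atom 8: C, bond orders sum to 2 (valence 4) → 2 H
  atom 9: F (halogen, monovalent) → 0 H
  atom 10: C, bond orders sum to 3 (valence 4) → 1 H
  atom 11: C, bond orders sum to 4 (valence 4) → 0 H
  atom 12: N, bond orders sum to 3 (valence 3) → 0 H
  atom 13: C, bond orders sum to 3 (valence 4) → 1 H
  atom 14: C, bond orders sum to 3 (valence 4) → 1 H
  atom 15: C, bond orders sum to 4 (valence 4) → 0 H
  atom 16: O, bond orders sum to 2 (valence 2) → 0 H
  atom 17: O, bond orders sum to 2 (valence 2) → 0 H
  atom 18: C, bond orders sum to 1 (valence 4) → 3 H
Totals → C:12, H:16, F:1, N:1, O:4.

C12H16FNO4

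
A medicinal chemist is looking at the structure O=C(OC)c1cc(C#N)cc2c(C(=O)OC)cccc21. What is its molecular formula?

Walk through each heavy atom and fill implicit hydrogens from standard valence (C 4, N 3, O 2, S 2, halogen 1); for lowercase aromatic atoms, an aromatic c carries 1 H when it has two neighbours and 0 H with three, and aromatic n carries 0 H:
  atom 1: O, bond orders sum to 2 (valence 2) → 0 H
  atom 2: C, bond orders sum to 4 (valence 4) → 0 H
  atom 3: O, bond orders sum to 2 (valence 2) → 0 H
  atom 4: C, bond orders sum to 1 (valence 4) → 3 H
  atom 5: aromatic c, 3 neighbours → 0 H
  atom 6: aromatic c, 2 neighbours → 1 H
  atom 7: aromatic c, 3 neighbours → 0 H
  atom 8: C, bond orders sum to 4 (valence 4) → 0 H
  atom 9: N, bond orders sum to 3 (valence 3) → 0 H
  atom 10: aromatic c, 2 neighbours → 1 H
  atom 11: aromatic c, 3 neighbours → 0 H
  atom 12: aromatic c, 3 neighbours → 0 H
  atom 13: C, bond orders sum to 4 (valence 4) → 0 H
  atom 14: O, bond orders sum to 2 (valence 2) → 0 H
  atom 15: O, bond orders sum to 2 (valence 2) → 0 H
  atom 16: C, bond orders sum to 1 (valence 4) → 3 H
  atom 17: aromatic c, 2 neighbours → 1 H
  atom 18: aromatic c, 2 neighbours → 1 H
  atom 19: aromatic c, 2 neighbours → 1 H
  atom 20: aromatic c, 3 neighbours → 0 H
Totals → C:15, H:11, N:1, O:4.

C15H11NO4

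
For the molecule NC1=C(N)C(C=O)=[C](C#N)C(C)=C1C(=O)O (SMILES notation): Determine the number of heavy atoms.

Every atom symbol written in the SMILES (organic subset) is one heavy atom; implicit H are not written.
Heavy atoms by element → C:10, N:3, O:3.
Total: 16.

16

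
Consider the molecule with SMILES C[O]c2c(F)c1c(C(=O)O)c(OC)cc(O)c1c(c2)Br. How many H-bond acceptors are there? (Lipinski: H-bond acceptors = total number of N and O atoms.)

5

N atoms: 0; O atoms: 5.
Lipinski HBA = 0 + 5 = 5.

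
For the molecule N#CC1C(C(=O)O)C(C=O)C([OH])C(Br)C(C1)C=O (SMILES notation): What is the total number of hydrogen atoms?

Walk through each heavy atom and fill implicit hydrogens from standard valence (C 4, N 3, O 2, S 2, halogen 1):
  atom 1: N, bond orders sum to 3 (valence 3) → 0 H
  atom 2: C, bond orders sum to 4 (valence 4) → 0 H
  atom 3: C, bond orders sum to 3 (valence 4) → 1 H
  atom 4: C, bond orders sum to 3 (valence 4) → 1 H
  atom 5: C, bond orders sum to 4 (valence 4) → 0 H
  atom 6: O, bond orders sum to 2 (valence 2) → 0 H
  atom 7: O, bond orders sum to 1 (valence 2) → 1 H
  atom 8: C, bond orders sum to 3 (valence 4) → 1 H
  atom 9: C, bond orders sum to 3 (valence 4) → 1 H
  atom 10: O, bond orders sum to 2 (valence 2) → 0 H
  atom 11: C, bond orders sum to 3 (valence 4) → 1 H
  atom 12: O with explicit H count 1
  atom 13: C, bond orders sum to 3 (valence 4) → 1 H
  atom 14: Br (halogen, monovalent) → 0 H
  atom 15: C, bond orders sum to 3 (valence 4) → 1 H
  atom 16: C, bond orders sum to 2 (valence 4) → 2 H
  atom 17: C, bond orders sum to 3 (valence 4) → 1 H
  atom 18: O, bond orders sum to 2 (valence 2) → 0 H
Total hydrogens: 12.

12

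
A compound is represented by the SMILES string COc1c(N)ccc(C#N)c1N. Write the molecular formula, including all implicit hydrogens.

C8H9N3O

Walk through each heavy atom and fill implicit hydrogens from standard valence (C 4, N 3, O 2, S 2, halogen 1); for lowercase aromatic atoms, an aromatic c carries 1 H when it has two neighbours and 0 H with three, and aromatic n carries 0 H:
  atom 1: C, bond orders sum to 1 (valence 4) → 3 H
  atom 2: O, bond orders sum to 2 (valence 2) → 0 H
  atom 3: aromatic c, 3 neighbours → 0 H
  atom 4: aromatic c, 3 neighbours → 0 H
  atom 5: N, bond orders sum to 1 (valence 3) → 2 H
  atom 6: aromatic c, 2 neighbours → 1 H
  atom 7: aromatic c, 2 neighbours → 1 H
  atom 8: aromatic c, 3 neighbours → 0 H
  atom 9: C, bond orders sum to 4 (valence 4) → 0 H
  atom 10: N, bond orders sum to 3 (valence 3) → 0 H
  atom 11: aromatic c, 3 neighbours → 0 H
  atom 12: N, bond orders sum to 1 (valence 3) → 2 H
Totals → C:8, H:9, N:3, O:1.
In Hill order: C8H9N3O.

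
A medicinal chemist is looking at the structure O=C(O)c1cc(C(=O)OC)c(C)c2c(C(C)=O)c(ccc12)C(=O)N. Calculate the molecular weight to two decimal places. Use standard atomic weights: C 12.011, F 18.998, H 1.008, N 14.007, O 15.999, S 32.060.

First, the molecular formula is C17H15NO6 (counting implicit H from valence).
  C: 17 × 12.011 = 204.187
  H: 15 × 1.008 = 15.120
  N: 1 × 14.007 = 14.007
  O: 6 × 15.999 = 95.994
Sum: 17×12.011 + 15×1.008 + 1×14.007 + 6×15.999 = 329.308 → 329.31 g/mol.

329.31 g/mol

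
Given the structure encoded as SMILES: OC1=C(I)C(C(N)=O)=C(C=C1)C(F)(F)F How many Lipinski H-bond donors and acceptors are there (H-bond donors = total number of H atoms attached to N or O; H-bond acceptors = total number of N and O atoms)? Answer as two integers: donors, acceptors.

3, 3

Donors: find every N or O and count the H atoms it carries.
  atom 1 (O): bond orders sum to 1 → 1 H
  atom 7 (N): bond orders sum to 1 → 2 H
  atom 8 (O): bond orders sum to 2 → 0 H
Lipinski HBD = 3.
Acceptors: N atoms = 1, O atoms = 2 → HBA = 3.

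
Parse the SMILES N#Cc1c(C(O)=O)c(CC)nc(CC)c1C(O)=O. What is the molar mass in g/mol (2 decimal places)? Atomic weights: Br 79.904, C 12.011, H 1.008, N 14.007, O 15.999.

First, the molecular formula is C12H12N2O4 (counting implicit H from valence).
  C: 12 × 12.011 = 144.132
  H: 12 × 1.008 = 12.096
  N: 2 × 14.007 = 28.014
  O: 4 × 15.999 = 63.996
Sum: 12×12.011 + 12×1.008 + 2×14.007 + 4×15.999 = 248.238 → 248.24 g/mol.

248.24 g/mol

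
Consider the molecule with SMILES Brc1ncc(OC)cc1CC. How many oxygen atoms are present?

Scan the SMILES for O atoms (remember two-letter symbols like Cl and Br are single atoms).
Oxygen count: 1.

1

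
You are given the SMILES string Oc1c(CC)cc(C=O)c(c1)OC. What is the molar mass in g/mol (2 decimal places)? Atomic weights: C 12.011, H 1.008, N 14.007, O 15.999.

180.20 g/mol

First, the molecular formula is C10H12O3 (counting implicit H from valence).
  C: 10 × 12.011 = 120.110
  H: 12 × 1.008 = 12.096
  O: 3 × 15.999 = 47.997
Sum: 10×12.011 + 12×1.008 + 3×15.999 = 180.203 → 180.20 g/mol.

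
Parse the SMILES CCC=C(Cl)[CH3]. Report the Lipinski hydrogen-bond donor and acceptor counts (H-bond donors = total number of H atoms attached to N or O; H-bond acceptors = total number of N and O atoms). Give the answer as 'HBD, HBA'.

0, 0

Donors: find every N or O and count the H atoms it carries.
  (no N or O atoms present)
Lipinski HBD = 0.
Acceptors: N atoms = 0, O atoms = 0 → HBA = 0.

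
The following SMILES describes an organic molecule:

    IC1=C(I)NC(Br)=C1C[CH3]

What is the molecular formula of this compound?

C6H6BrI2N

Walk through each heavy atom and fill implicit hydrogens from standard valence (C 4, N 3, O 2, S 2, halogen 1):
  atom 1: I (halogen, monovalent) → 0 H
  atom 2: C, bond orders sum to 4 (valence 4) → 0 H
  atom 3: C, bond orders sum to 4 (valence 4) → 0 H
  atom 4: I (halogen, monovalent) → 0 H
  atom 5: N, bond orders sum to 2 (valence 3) → 1 H
  atom 6: C, bond orders sum to 4 (valence 4) → 0 H
  atom 7: Br (halogen, monovalent) → 0 H
  atom 8: C, bond orders sum to 4 (valence 4) → 0 H
  atom 9: C, bond orders sum to 2 (valence 4) → 2 H
  atom 10: C with explicit H count 3
Totals → C:6, H:6, Br:1, I:2, N:1.
In Hill order: C6H6BrI2N.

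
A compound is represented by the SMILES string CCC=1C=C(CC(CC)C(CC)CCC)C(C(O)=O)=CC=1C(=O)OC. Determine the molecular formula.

Walk through each heavy atom and fill implicit hydrogens from standard valence (C 4, N 3, O 2, S 2, halogen 1):
  atom 1: C, bond orders sum to 1 (valence 4) → 3 H
  atom 2: C, bond orders sum to 2 (valence 4) → 2 H
  atom 3: C, bond orders sum to 4 (valence 4) → 0 H
  atom 4: C, bond orders sum to 3 (valence 4) → 1 H
  atom 5: C, bond orders sum to 4 (valence 4) → 0 H
  atom 6: C, bond orders sum to 2 (valence 4) → 2 H
  atom 7: C, bond orders sum to 3 (valence 4) → 1 H
  atom 8: C, bond orders sum to 2 (valence 4) → 2 H
  atom 9: C, bond orders sum to 1 (valence 4) → 3 H
  atom 10: C, bond orders sum to 3 (valence 4) → 1 H
  atom 11: C, bond orders sum to 2 (valence 4) → 2 H
  atom 12: C, bond orders sum to 1 (valence 4) → 3 H
  atom 13: C, bond orders sum to 2 (valence 4) → 2 H
  atom 14: C, bond orders sum to 2 (valence 4) → 2 H
  atom 15: C, bond orders sum to 1 (valence 4) → 3 H
  atom 16: C, bond orders sum to 4 (valence 4) → 0 H
  atom 17: C, bond orders sum to 4 (valence 4) → 0 H
  atom 18: O, bond orders sum to 1 (valence 2) → 1 H
  atom 19: O, bond orders sum to 2 (valence 2) → 0 H
  atom 20: C, bond orders sum to 3 (valence 4) → 1 H
  atom 21: C, bond orders sum to 4 (valence 4) → 0 H
  atom 22: C, bond orders sum to 4 (valence 4) → 0 H
  atom 23: O, bond orders sum to 2 (valence 2) → 0 H
  atom 24: O, bond orders sum to 2 (valence 2) → 0 H
  atom 25: C, bond orders sum to 1 (valence 4) → 3 H
Totals → C:21, H:32, O:4.

C21H32O4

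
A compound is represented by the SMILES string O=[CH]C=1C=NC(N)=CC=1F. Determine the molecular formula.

Walk through each heavy atom and fill implicit hydrogens from standard valence (C 4, N 3, O 2, S 2, halogen 1):
  atom 1: O, bond orders sum to 2 (valence 2) → 0 H
  atom 2: C with explicit H count 1
  atom 3: C, bond orders sum to 4 (valence 4) → 0 H
  atom 4: C, bond orders sum to 3 (valence 4) → 1 H
  atom 5: N, bond orders sum to 3 (valence 3) → 0 H
  atom 6: C, bond orders sum to 4 (valence 4) → 0 H
  atom 7: N, bond orders sum to 1 (valence 3) → 2 H
  atom 8: C, bond orders sum to 3 (valence 4) → 1 H
  atom 9: C, bond orders sum to 4 (valence 4) → 0 H
  atom 10: F (halogen, monovalent) → 0 H
Totals → C:6, H:5, F:1, N:2, O:1.
In Hill order: C6H5FN2O.

C6H5FN2O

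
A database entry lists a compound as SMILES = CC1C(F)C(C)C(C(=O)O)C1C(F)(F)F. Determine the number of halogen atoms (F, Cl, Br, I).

4

Halogen atoms appear at heavy-atom positions 4, 13, 14, 15 (4×F).
Other groups present: 1 carboxylic acid.
Halogen count: 4.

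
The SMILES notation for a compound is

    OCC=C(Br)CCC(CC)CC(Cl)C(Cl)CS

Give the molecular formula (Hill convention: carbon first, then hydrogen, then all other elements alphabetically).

Walk through each heavy atom and fill implicit hydrogens from standard valence (C 4, N 3, O 2, S 2, halogen 1):
  atom 1: O, bond orders sum to 1 (valence 2) → 1 H
  atom 2: C, bond orders sum to 2 (valence 4) → 2 H
  atom 3: C, bond orders sum to 3 (valence 4) → 1 H
  atom 4: C, bond orders sum to 4 (valence 4) → 0 H
  atom 5: Br (halogen, monovalent) → 0 H
  atom 6: C, bond orders sum to 2 (valence 4) → 2 H
  atom 7: C, bond orders sum to 2 (valence 4) → 2 H
  atom 8: C, bond orders sum to 3 (valence 4) → 1 H
  atom 9: C, bond orders sum to 2 (valence 4) → 2 H
  atom 10: C, bond orders sum to 1 (valence 4) → 3 H
  atom 11: C, bond orders sum to 2 (valence 4) → 2 H
  atom 12: C, bond orders sum to 3 (valence 4) → 1 H
  atom 13: Cl (halogen, monovalent) → 0 H
  atom 14: C, bond orders sum to 3 (valence 4) → 1 H
  atom 15: Cl (halogen, monovalent) → 0 H
  atom 16: C, bond orders sum to 2 (valence 4) → 2 H
  atom 17: S, bond orders sum to 1 (valence 2) → 1 H
Totals → C:12, H:21, Br:1, Cl:2, O:1, S:1.

C12H21BrCl2OS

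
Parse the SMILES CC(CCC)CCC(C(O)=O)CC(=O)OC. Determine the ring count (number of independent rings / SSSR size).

0

In SMILES, each pair of matching ring-closure digits denotes one ring-closing bond; the number of such bonds equals the number of independent rings.
Ring-closure bonds here: 0.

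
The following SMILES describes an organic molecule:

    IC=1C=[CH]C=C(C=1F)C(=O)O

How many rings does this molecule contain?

1

In SMILES, each pair of matching ring-closure digits denotes one ring-closing bond; the number of such bonds equals the number of independent rings.
Ring-closure bonds here: 1.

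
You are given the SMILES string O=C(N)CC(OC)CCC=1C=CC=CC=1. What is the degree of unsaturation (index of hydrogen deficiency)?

5

Molecular formula: C12H17NO2.
DoU = (2C + 2 + N − H − X) / 2, where X is the halogen count and O/S are ignored.
    = (2·12 + 2 + 1 − 17 − 0) / 2 = 10 / 2 = 5.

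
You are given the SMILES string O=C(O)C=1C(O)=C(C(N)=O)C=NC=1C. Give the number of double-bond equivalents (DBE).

Molecular formula: C8H8N2O4.
DoU = (2C + 2 + N − H − X) / 2, where X is the halogen count and O/S are ignored.
    = (2·8 + 2 + 2 − 8 − 0) / 2 = 12 / 2 = 6.

6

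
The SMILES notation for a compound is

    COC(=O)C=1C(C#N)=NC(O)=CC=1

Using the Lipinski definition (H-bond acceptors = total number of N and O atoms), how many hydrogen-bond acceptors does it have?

N atoms: 2; O atoms: 3.
Lipinski HBA = 2 + 3 = 5.

5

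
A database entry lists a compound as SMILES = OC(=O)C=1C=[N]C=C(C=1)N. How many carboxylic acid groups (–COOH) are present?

The carboxylic acid motif appears at heavy-atom position 2 in the SMILES.
Other groups present: 1 primary amine.
Carboxylic acid count: 1.

1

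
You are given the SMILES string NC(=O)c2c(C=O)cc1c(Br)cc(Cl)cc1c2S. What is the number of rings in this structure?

In SMILES, each pair of matching ring-closure digits denotes one ring-closing bond; the number of such bonds equals the number of independent rings.
Ring-closure bonds here: 2.

2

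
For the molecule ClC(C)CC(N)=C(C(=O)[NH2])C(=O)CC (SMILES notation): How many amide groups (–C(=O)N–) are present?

The amide motif appears at heavy-atom position 8 in the SMILES.
Other groups present: 1 alkene, 1 ketone, 1 primary amine.
Amide count: 1.

1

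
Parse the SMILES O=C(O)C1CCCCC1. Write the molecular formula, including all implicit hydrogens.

Walk through each heavy atom and fill implicit hydrogens from standard valence (C 4, N 3, O 2, S 2, halogen 1):
  atom 1: O, bond orders sum to 2 (valence 2) → 0 H
  atom 2: C, bond orders sum to 4 (valence 4) → 0 H
  atom 3: O, bond orders sum to 1 (valence 2) → 1 H
  atom 4: C, bond orders sum to 3 (valence 4) → 1 H
  atom 5: C, bond orders sum to 2 (valence 4) → 2 H
  atom 6: C, bond orders sum to 2 (valence 4) → 2 H
  atom 7: C, bond orders sum to 2 (valence 4) → 2 H
  atom 8: C, bond orders sum to 2 (valence 4) → 2 H
  atom 9: C, bond orders sum to 2 (valence 4) → 2 H
Totals → C:7, H:12, O:2.
In Hill order: C7H12O2.

C7H12O2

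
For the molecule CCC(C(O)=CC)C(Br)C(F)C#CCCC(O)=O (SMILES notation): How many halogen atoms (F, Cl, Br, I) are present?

Halogen atoms appear at heavy-atom positions 9, 11 (1×Br, 1×F).
Other groups present: 1 alkene, 1 alkyne, 1 carboxylic acid, 1 hydroxyl.
Halogen count: 2.

2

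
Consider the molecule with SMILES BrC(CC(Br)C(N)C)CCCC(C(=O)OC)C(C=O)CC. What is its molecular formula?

C15H27Br2NO3

Walk through each heavy atom and fill implicit hydrogens from standard valence (C 4, N 3, O 2, S 2, halogen 1):
  atom 1: Br (halogen, monovalent) → 0 H
  atom 2: C, bond orders sum to 3 (valence 4) → 1 H
  atom 3: C, bond orders sum to 2 (valence 4) → 2 H
  atom 4: C, bond orders sum to 3 (valence 4) → 1 H
  atom 5: Br (halogen, monovalent) → 0 H
  atom 6: C, bond orders sum to 3 (valence 4) → 1 H
  atom 7: N, bond orders sum to 1 (valence 3) → 2 H
  atom 8: C, bond orders sum to 1 (valence 4) → 3 H
  atom 9: C, bond orders sum to 2 (valence 4) → 2 H
  atom 10: C, bond orders sum to 2 (valence 4) → 2 H
  atom 11: C, bond orders sum to 2 (valence 4) → 2 H
  atom 12: C, bond orders sum to 3 (valence 4) → 1 H
  atom 13: C, bond orders sum to 4 (valence 4) → 0 H
  atom 14: O, bond orders sum to 2 (valence 2) → 0 H
  atom 15: O, bond orders sum to 2 (valence 2) → 0 H
  atom 16: C, bond orders sum to 1 (valence 4) → 3 H
  atom 17: C, bond orders sum to 3 (valence 4) → 1 H
  atom 18: C, bond orders sum to 3 (valence 4) → 1 H
  atom 19: O, bond orders sum to 2 (valence 2) → 0 H
  atom 20: C, bond orders sum to 2 (valence 4) → 2 H
  atom 21: C, bond orders sum to 1 (valence 4) → 3 H
Totals → C:15, H:27, Br:2, N:1, O:3.
In Hill order: C15H27Br2NO3.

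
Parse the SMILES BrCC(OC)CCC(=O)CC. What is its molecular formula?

C8H15BrO2

Walk through each heavy atom and fill implicit hydrogens from standard valence (C 4, N 3, O 2, S 2, halogen 1):
  atom 1: Br (halogen, monovalent) → 0 H
  atom 2: C, bond orders sum to 2 (valence 4) → 2 H
  atom 3: C, bond orders sum to 3 (valence 4) → 1 H
  atom 4: O, bond orders sum to 2 (valence 2) → 0 H
  atom 5: C, bond orders sum to 1 (valence 4) → 3 H
  atom 6: C, bond orders sum to 2 (valence 4) → 2 H
  atom 7: C, bond orders sum to 2 (valence 4) → 2 H
  atom 8: C, bond orders sum to 4 (valence 4) → 0 H
  atom 9: O, bond orders sum to 2 (valence 2) → 0 H
  atom 10: C, bond orders sum to 2 (valence 4) → 2 H
  atom 11: C, bond orders sum to 1 (valence 4) → 3 H
Totals → C:8, H:15, Br:1, O:2.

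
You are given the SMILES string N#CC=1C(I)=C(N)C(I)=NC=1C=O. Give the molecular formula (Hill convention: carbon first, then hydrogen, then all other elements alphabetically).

Walk through each heavy atom and fill implicit hydrogens from standard valence (C 4, N 3, O 2, S 2, halogen 1):
  atom 1: N, bond orders sum to 3 (valence 3) → 0 H
  atom 2: C, bond orders sum to 4 (valence 4) → 0 H
  atom 3: C, bond orders sum to 4 (valence 4) → 0 H
  atom 4: C, bond orders sum to 4 (valence 4) → 0 H
  atom 5: I (halogen, monovalent) → 0 H
  atom 6: C, bond orders sum to 4 (valence 4) → 0 H
  atom 7: N, bond orders sum to 1 (valence 3) → 2 H
  atom 8: C, bond orders sum to 4 (valence 4) → 0 H
  atom 9: I (halogen, monovalent) → 0 H
  atom 10: N, bond orders sum to 3 (valence 3) → 0 H
  atom 11: C, bond orders sum to 4 (valence 4) → 0 H
  atom 12: C, bond orders sum to 3 (valence 4) → 1 H
  atom 13: O, bond orders sum to 2 (valence 2) → 0 H
Totals → C:7, H:3, I:2, N:3, O:1.

C7H3I2N3O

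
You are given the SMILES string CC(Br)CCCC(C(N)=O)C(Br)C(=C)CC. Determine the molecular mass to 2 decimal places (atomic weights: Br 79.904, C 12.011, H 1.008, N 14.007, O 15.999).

First, the molecular formula is C12H21Br2NO (counting implicit H from valence).
  Br: 2 × 79.904 = 159.808
  C: 12 × 12.011 = 144.132
  H: 21 × 1.008 = 21.168
  N: 1 × 14.007 = 14.007
  O: 1 × 15.999 = 15.999
Sum: 2×79.904 + 12×12.011 + 21×1.008 + 1×14.007 + 1×15.999 = 355.114 → 355.11 g/mol.

355.11 g/mol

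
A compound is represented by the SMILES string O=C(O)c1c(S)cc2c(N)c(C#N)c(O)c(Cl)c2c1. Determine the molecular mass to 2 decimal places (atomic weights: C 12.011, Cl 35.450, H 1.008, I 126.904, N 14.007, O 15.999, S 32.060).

First, the molecular formula is C12H7ClN2O3S (counting implicit H from valence).
  C: 12 × 12.011 = 144.132
  Cl: 1 × 35.450 = 35.450
  H: 7 × 1.008 = 7.056
  N: 2 × 14.007 = 28.014
  O: 3 × 15.999 = 47.997
  S: 1 × 32.060 = 32.060
Sum: 12×12.011 + 1×35.450 + 7×1.008 + 2×14.007 + 3×15.999 + 1×32.060 = 294.709 → 294.71 g/mol.

294.71 g/mol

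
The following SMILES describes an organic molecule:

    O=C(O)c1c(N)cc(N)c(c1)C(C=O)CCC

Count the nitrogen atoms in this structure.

Scan the SMILES for N atoms (remember two-letter symbols like Cl and Br are single atoms).
Nitrogen count: 2.

2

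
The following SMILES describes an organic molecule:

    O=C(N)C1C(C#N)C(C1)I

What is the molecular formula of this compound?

Walk through each heavy atom and fill implicit hydrogens from standard valence (C 4, N 3, O 2, S 2, halogen 1):
  atom 1: O, bond orders sum to 2 (valence 2) → 0 H
  atom 2: C, bond orders sum to 4 (valence 4) → 0 H
  atom 3: N, bond orders sum to 1 (valence 3) → 2 H
  atom 4: C, bond orders sum to 3 (valence 4) → 1 H
  atom 5: C, bond orders sum to 3 (valence 4) → 1 H
  atom 6: C, bond orders sum to 4 (valence 4) → 0 H
  atom 7: N, bond orders sum to 3 (valence 3) → 0 H
  atom 8: C, bond orders sum to 3 (valence 4) → 1 H
  atom 9: C, bond orders sum to 2 (valence 4) → 2 H
  atom 10: I (halogen, monovalent) → 0 H
Totals → C:6, H:7, I:1, N:2, O:1.
In Hill order: C6H7IN2O.

C6H7IN2O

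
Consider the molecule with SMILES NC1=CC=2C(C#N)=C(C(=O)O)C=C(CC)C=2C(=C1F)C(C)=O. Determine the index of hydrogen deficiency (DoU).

Molecular formula: C16H13FN2O3.
DoU = (2C + 2 + N − H − X) / 2, where X is the halogen count and O/S are ignored.
    = (2·16 + 2 + 2 − 13 − 1) / 2 = 22 / 2 = 11.

11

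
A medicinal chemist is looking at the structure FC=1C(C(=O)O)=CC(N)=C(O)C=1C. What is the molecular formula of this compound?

C8H8FNO3

Walk through each heavy atom and fill implicit hydrogens from standard valence (C 4, N 3, O 2, S 2, halogen 1):
  atom 1: F (halogen, monovalent) → 0 H
  atom 2: C, bond orders sum to 4 (valence 4) → 0 H
  atom 3: C, bond orders sum to 4 (valence 4) → 0 H
  atom 4: C, bond orders sum to 4 (valence 4) → 0 H
  atom 5: O, bond orders sum to 2 (valence 2) → 0 H
  atom 6: O, bond orders sum to 1 (valence 2) → 1 H
  atom 7: C, bond orders sum to 3 (valence 4) → 1 H
  atom 8: C, bond orders sum to 4 (valence 4) → 0 H
  atom 9: N, bond orders sum to 1 (valence 3) → 2 H
  atom 10: C, bond orders sum to 4 (valence 4) → 0 H
  atom 11: O, bond orders sum to 1 (valence 2) → 1 H
  atom 12: C, bond orders sum to 4 (valence 4) → 0 H
  atom 13: C, bond orders sum to 1 (valence 4) → 3 H
Totals → C:8, H:8, F:1, N:1, O:3.
In Hill order: C8H8FNO3.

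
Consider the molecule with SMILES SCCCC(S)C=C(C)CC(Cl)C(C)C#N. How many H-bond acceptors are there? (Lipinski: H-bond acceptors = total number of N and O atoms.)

N atoms: 1; O atoms: 0.
Lipinski HBA = 1 + 0 = 1.

1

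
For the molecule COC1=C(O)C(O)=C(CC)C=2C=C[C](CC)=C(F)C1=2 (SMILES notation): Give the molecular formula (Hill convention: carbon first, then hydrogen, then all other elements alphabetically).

C15H17FO3

Walk through each heavy atom and fill implicit hydrogens from standard valence (C 4, N 3, O 2, S 2, halogen 1):
  atom 1: C, bond orders sum to 1 (valence 4) → 3 H
  atom 2: O, bond orders sum to 2 (valence 2) → 0 H
  atom 3: C, bond orders sum to 4 (valence 4) → 0 H
  atom 4: C, bond orders sum to 4 (valence 4) → 0 H
  atom 5: O, bond orders sum to 1 (valence 2) → 1 H
  atom 6: C, bond orders sum to 4 (valence 4) → 0 H
  atom 7: O, bond orders sum to 1 (valence 2) → 1 H
  atom 8: C, bond orders sum to 4 (valence 4) → 0 H
  atom 9: C, bond orders sum to 2 (valence 4) → 2 H
  atom 10: C, bond orders sum to 1 (valence 4) → 3 H
  atom 11: C, bond orders sum to 4 (valence 4) → 0 H
  atom 12: C, bond orders sum to 3 (valence 4) → 1 H
  atom 13: C, bond orders sum to 3 (valence 4) → 1 H
  atom 14: C with explicit H count 0
  atom 15: C, bond orders sum to 2 (valence 4) → 2 H
  atom 16: C, bond orders sum to 1 (valence 4) → 3 H
  atom 17: C, bond orders sum to 4 (valence 4) → 0 H
  atom 18: F (halogen, monovalent) → 0 H
  atom 19: C, bond orders sum to 4 (valence 4) → 0 H
Totals → C:15, H:17, F:1, O:3.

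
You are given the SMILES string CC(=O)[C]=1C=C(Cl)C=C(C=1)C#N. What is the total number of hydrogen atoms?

Walk through each heavy atom and fill implicit hydrogens from standard valence (C 4, N 3, O 2, S 2, halogen 1):
  atom 1: C, bond orders sum to 1 (valence 4) → 3 H
  atom 2: C, bond orders sum to 4 (valence 4) → 0 H
  atom 3: O, bond orders sum to 2 (valence 2) → 0 H
  atom 4: C with explicit H count 0
  atom 5: C, bond orders sum to 3 (valence 4) → 1 H
  atom 6: C, bond orders sum to 4 (valence 4) → 0 H
  atom 7: Cl (halogen, monovalent) → 0 H
  atom 8: C, bond orders sum to 3 (valence 4) → 1 H
  atom 9: C, bond orders sum to 4 (valence 4) → 0 H
  atom 10: C, bond orders sum to 3 (valence 4) → 1 H
  atom 11: C, bond orders sum to 4 (valence 4) → 0 H
  atom 12: N, bond orders sum to 3 (valence 3) → 0 H
Total hydrogens: 6.

6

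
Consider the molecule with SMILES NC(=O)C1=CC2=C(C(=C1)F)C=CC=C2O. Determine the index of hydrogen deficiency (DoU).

8

Molecular formula: C11H8FNO2.
DoU = (2C + 2 + N − H − X) / 2, where X is the halogen count and O/S are ignored.
    = (2·11 + 2 + 1 − 8 − 1) / 2 = 16 / 2 = 8.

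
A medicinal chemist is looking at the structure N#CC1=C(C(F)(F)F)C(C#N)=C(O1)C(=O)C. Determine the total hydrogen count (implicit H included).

3

Walk through each heavy atom and fill implicit hydrogens from standard valence (C 4, N 3, O 2, S 2, halogen 1):
  atom 1: N, bond orders sum to 3 (valence 3) → 0 H
  atom 2: C, bond orders sum to 4 (valence 4) → 0 H
  atom 3: C, bond orders sum to 4 (valence 4) → 0 H
  atom 4: C, bond orders sum to 4 (valence 4) → 0 H
  atom 5: C, bond orders sum to 4 (valence 4) → 0 H
  atom 6: F (halogen, monovalent) → 0 H
  atom 7: F (halogen, monovalent) → 0 H
  atom 8: F (halogen, monovalent) → 0 H
  atom 9: C, bond orders sum to 4 (valence 4) → 0 H
  atom 10: C, bond orders sum to 4 (valence 4) → 0 H
  atom 11: N, bond orders sum to 3 (valence 3) → 0 H
  atom 12: C, bond orders sum to 4 (valence 4) → 0 H
  atom 13: O, bond orders sum to 2 (valence 2) → 0 H
  atom 14: C, bond orders sum to 4 (valence 4) → 0 H
  atom 15: O, bond orders sum to 2 (valence 2) → 0 H
  atom 16: C, bond orders sum to 1 (valence 4) → 3 H
Total hydrogens: 3.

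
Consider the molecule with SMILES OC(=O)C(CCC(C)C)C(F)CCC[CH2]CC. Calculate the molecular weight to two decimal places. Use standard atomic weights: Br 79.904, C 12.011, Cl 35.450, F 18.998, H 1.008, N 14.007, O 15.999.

First, the molecular formula is C14H27FO2 (counting implicit H from valence).
  C: 14 × 12.011 = 168.154
  F: 1 × 18.998 = 18.998
  H: 27 × 1.008 = 27.216
  O: 2 × 15.999 = 31.998
Sum: 14×12.011 + 1×18.998 + 27×1.008 + 2×15.999 = 246.366 → 246.37 g/mol.

246.37 g/mol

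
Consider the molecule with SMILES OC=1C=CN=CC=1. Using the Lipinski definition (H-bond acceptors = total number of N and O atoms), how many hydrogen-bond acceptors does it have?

N atoms: 1; O atoms: 1.
Lipinski HBA = 1 + 1 = 2.

2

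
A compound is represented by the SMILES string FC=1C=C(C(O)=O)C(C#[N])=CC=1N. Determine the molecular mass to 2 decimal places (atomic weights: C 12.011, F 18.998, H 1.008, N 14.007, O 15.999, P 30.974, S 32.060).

First, the molecular formula is C8H5FN2O2 (counting implicit H from valence).
  C: 8 × 12.011 = 96.088
  F: 1 × 18.998 = 18.998
  H: 5 × 1.008 = 5.040
  N: 2 × 14.007 = 28.014
  O: 2 × 15.999 = 31.998
Sum: 8×12.011 + 1×18.998 + 5×1.008 + 2×14.007 + 2×15.999 = 180.138 → 180.14 g/mol.

180.14 g/mol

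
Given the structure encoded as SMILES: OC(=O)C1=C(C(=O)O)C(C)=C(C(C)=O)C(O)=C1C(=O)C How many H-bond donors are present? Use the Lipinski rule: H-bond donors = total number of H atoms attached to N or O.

3

Donors: find every N or O and count the H atoms it carries.
  atom 1 (O): bond orders sum to 1 → 1 H
  atom 3 (O): bond orders sum to 2 → 0 H
  atom 7 (O): bond orders sum to 2 → 0 H
  atom 8 (O): bond orders sum to 1 → 1 H
  atom 14 (O): bond orders sum to 2 → 0 H
  atom 16 (O): bond orders sum to 1 → 1 H
  atom 19 (O): bond orders sum to 2 → 0 H
Lipinski HBD = 3.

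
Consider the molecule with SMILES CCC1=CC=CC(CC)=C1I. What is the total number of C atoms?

10

Count every carbon token in the SMILES (each C, including those in ring-closure positions and inside branches).
Carbon count: 10.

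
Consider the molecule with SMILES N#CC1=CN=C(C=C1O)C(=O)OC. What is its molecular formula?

Walk through each heavy atom and fill implicit hydrogens from standard valence (C 4, N 3, O 2, S 2, halogen 1):
  atom 1: N, bond orders sum to 3 (valence 3) → 0 H
  atom 2: C, bond orders sum to 4 (valence 4) → 0 H
  atom 3: C, bond orders sum to 4 (valence 4) → 0 H
  atom 4: C, bond orders sum to 3 (valence 4) → 1 H
  atom 5: N, bond orders sum to 3 (valence 3) → 0 H
  atom 6: C, bond orders sum to 4 (valence 4) → 0 H
  atom 7: C, bond orders sum to 3 (valence 4) → 1 H
  atom 8: C, bond orders sum to 4 (valence 4) → 0 H
  atom 9: O, bond orders sum to 1 (valence 2) → 1 H
  atom 10: C, bond orders sum to 4 (valence 4) → 0 H
  atom 11: O, bond orders sum to 2 (valence 2) → 0 H
  atom 12: O, bond orders sum to 2 (valence 2) → 0 H
  atom 13: C, bond orders sum to 1 (valence 4) → 3 H
Totals → C:8, H:6, N:2, O:3.

C8H6N2O3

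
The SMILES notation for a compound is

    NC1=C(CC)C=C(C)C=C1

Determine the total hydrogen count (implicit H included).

13

Walk through each heavy atom and fill implicit hydrogens from standard valence (C 4, N 3, O 2, S 2, halogen 1):
  atom 1: N, bond orders sum to 1 (valence 3) → 2 H
  atom 2: C, bond orders sum to 4 (valence 4) → 0 H
  atom 3: C, bond orders sum to 4 (valence 4) → 0 H
  atom 4: C, bond orders sum to 2 (valence 4) → 2 H
  atom 5: C, bond orders sum to 1 (valence 4) → 3 H
  atom 6: C, bond orders sum to 3 (valence 4) → 1 H
  atom 7: C, bond orders sum to 4 (valence 4) → 0 H
  atom 8: C, bond orders sum to 1 (valence 4) → 3 H
  atom 9: C, bond orders sum to 3 (valence 4) → 1 H
  atom 10: C, bond orders sum to 3 (valence 4) → 1 H
Total hydrogens: 13.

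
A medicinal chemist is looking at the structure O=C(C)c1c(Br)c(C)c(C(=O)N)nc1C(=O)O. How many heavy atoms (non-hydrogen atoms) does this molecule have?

Every atom symbol written in the SMILES (organic subset) is one heavy atom; implicit H are not written.
Heavy atoms by element → Br:1, C:10, N:2, O:4.
Total: 17.

17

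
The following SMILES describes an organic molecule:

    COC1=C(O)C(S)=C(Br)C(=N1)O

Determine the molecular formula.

C6H6BrNO3S

Walk through each heavy atom and fill implicit hydrogens from standard valence (C 4, N 3, O 2, S 2, halogen 1):
  atom 1: C, bond orders sum to 1 (valence 4) → 3 H
  atom 2: O, bond orders sum to 2 (valence 2) → 0 H
  atom 3: C, bond orders sum to 4 (valence 4) → 0 H
  atom 4: C, bond orders sum to 4 (valence 4) → 0 H
  atom 5: O, bond orders sum to 1 (valence 2) → 1 H
  atom 6: C, bond orders sum to 4 (valence 4) → 0 H
  atom 7: S, bond orders sum to 1 (valence 2) → 1 H
  atom 8: C, bond orders sum to 4 (valence 4) → 0 H
  atom 9: Br (halogen, monovalent) → 0 H
  atom 10: C, bond orders sum to 4 (valence 4) → 0 H
  atom 11: N, bond orders sum to 3 (valence 3) → 0 H
  atom 12: O, bond orders sum to 1 (valence 2) → 1 H
Totals → C:6, H:6, Br:1, N:1, O:3, S:1.
In Hill order: C6H6BrNO3S.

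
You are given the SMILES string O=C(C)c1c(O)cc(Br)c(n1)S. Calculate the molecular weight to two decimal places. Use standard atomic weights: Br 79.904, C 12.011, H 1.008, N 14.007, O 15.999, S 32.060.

248.09 g/mol

First, the molecular formula is C7H6BrNO2S (counting implicit H from valence).
  Br: 1 × 79.904 = 79.904
  C: 7 × 12.011 = 84.077
  H: 6 × 1.008 = 6.048
  N: 1 × 14.007 = 14.007
  O: 2 × 15.999 = 31.998
  S: 1 × 32.060 = 32.060
Sum: 1×79.904 + 7×12.011 + 6×1.008 + 1×14.007 + 2×15.999 + 1×32.060 = 248.094 → 248.09 g/mol.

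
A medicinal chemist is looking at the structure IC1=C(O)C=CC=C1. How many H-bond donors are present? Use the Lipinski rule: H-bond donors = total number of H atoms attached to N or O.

Donors: find every N or O and count the H atoms it carries.
  atom 4 (O): bond orders sum to 1 → 1 H
Lipinski HBD = 1.

1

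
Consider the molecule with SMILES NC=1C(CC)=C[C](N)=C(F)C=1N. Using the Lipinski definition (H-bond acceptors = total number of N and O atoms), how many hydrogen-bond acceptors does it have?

N atoms: 3; O atoms: 0.
Lipinski HBA = 3 + 0 = 3.

3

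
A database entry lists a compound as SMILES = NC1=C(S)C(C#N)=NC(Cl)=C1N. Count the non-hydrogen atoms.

Every atom symbol written in the SMILES (organic subset) is one heavy atom; implicit H are not written.
Heavy atoms by element → C:6, Cl:1, N:4, S:1.
Total: 12.

12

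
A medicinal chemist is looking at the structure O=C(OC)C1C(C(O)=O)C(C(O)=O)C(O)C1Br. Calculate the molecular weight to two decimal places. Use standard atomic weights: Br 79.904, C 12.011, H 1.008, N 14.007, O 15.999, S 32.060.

311.08 g/mol

First, the molecular formula is C9H11BrO7 (counting implicit H from valence).
  Br: 1 × 79.904 = 79.904
  C: 9 × 12.011 = 108.099
  H: 11 × 1.008 = 11.088
  O: 7 × 15.999 = 111.993
Sum: 1×79.904 + 9×12.011 + 11×1.008 + 7×15.999 = 311.084 → 311.08 g/mol.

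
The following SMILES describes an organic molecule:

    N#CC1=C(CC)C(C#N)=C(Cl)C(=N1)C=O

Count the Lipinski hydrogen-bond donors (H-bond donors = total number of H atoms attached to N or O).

0

Donors: find every N or O and count the H atoms it carries.
  atom 1 (N): bond orders sum to 3 → 0 H
  atom 9 (N): bond orders sum to 3 → 0 H
  atom 13 (N): bond orders sum to 3 → 0 H
  atom 15 (O): bond orders sum to 2 → 0 H
Lipinski HBD = 0.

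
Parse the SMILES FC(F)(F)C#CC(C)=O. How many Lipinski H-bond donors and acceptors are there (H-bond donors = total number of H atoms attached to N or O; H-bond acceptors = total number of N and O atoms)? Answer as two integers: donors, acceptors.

Donors: find every N or O and count the H atoms it carries.
  atom 9 (O): bond orders sum to 2 → 0 H
Lipinski HBD = 0.
Acceptors: N atoms = 0, O atoms = 1 → HBA = 1.

0, 1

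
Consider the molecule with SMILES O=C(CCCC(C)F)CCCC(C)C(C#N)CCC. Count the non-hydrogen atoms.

Every atom symbol written in the SMILES (organic subset) is one heavy atom; implicit H are not written.
Heavy atoms by element → C:16, F:1, N:1, O:1.
Total: 19.

19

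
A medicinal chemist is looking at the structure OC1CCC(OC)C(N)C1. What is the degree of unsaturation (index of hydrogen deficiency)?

Molecular formula: C7H15NO2.
DoU = (2C + 2 + N − H − X) / 2, where X is the halogen count and O/S are ignored.
    = (2·7 + 2 + 1 − 15 − 0) / 2 = 2 / 2 = 1.

1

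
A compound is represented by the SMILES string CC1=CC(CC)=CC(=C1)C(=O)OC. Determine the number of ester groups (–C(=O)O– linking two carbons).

The ester motif appears at heavy-atom position 10 in the SMILES.
Ester count: 1.

1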